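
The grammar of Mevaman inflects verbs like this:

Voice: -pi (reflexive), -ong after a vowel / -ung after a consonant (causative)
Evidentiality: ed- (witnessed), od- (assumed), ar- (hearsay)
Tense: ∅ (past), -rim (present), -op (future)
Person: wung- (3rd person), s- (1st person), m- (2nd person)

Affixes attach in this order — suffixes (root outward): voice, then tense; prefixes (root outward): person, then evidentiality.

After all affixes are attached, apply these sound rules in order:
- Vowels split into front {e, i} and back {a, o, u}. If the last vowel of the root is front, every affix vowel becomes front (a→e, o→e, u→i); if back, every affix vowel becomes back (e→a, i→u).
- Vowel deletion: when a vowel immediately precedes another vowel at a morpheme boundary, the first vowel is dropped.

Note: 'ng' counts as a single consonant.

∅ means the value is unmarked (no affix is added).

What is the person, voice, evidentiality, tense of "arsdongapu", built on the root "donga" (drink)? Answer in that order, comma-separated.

1st person, reflexive, hearsay, past

Segment: ar-s-donga-pi.
person: s- → 1st person.
voice: -pi → reflexive.
evidentiality: ar- → hearsay.
tense: ∅ → past.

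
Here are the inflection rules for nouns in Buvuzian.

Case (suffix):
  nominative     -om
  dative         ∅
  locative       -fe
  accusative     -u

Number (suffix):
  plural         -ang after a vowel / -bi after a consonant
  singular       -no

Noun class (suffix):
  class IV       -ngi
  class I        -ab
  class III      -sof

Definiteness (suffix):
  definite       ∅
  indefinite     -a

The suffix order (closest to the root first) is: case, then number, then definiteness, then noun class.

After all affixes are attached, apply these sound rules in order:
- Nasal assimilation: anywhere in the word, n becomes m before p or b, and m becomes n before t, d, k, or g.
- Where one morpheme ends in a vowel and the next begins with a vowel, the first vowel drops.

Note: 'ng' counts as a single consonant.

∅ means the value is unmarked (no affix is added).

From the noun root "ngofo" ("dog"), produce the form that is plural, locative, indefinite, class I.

Attach case locative -fe → ngofofe.
Attach number plural -ang (after vowel 'e') → ngofofeang.
Attach definiteness indefinite -a → ngofofeanga.
Attach noun class class I -ab → ngofofeangaab.
Nasal assimilation: no change.
Apply vowel deletion: ngofofeangaab → ngofofangab.

ngofofangab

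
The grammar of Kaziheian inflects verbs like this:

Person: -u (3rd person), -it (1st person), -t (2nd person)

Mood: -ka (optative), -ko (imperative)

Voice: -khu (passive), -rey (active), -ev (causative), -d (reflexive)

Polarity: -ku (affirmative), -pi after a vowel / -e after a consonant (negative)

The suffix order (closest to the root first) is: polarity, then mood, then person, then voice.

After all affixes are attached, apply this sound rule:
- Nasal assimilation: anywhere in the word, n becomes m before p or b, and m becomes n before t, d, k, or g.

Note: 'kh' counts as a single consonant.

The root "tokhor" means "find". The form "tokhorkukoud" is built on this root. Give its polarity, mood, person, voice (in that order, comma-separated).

Segment: tokhor-ku-ko-u-d.
polarity: -ku → affirmative.
mood: -ko → imperative.
person: -u → 3rd person.
voice: -d → reflexive.

affirmative, imperative, 3rd person, reflexive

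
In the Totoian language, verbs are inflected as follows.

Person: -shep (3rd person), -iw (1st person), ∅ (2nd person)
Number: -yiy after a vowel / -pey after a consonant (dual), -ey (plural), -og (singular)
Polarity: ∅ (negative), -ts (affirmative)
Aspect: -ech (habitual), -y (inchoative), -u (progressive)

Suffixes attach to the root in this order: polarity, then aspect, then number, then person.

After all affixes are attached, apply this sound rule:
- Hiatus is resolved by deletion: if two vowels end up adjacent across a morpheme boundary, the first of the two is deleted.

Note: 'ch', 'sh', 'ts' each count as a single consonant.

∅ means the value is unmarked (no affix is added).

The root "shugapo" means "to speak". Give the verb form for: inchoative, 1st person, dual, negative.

polarity = negative: zero marking, form stays shugapo.
Attach aspect inchoative -y → shugapoy.
Attach number dual -pey (after consonant 'y') → shugapoypey.
Attach person 1st person -iw → shugapoypeyiw.
Vowel deletion: no change.

shugapoypeyiw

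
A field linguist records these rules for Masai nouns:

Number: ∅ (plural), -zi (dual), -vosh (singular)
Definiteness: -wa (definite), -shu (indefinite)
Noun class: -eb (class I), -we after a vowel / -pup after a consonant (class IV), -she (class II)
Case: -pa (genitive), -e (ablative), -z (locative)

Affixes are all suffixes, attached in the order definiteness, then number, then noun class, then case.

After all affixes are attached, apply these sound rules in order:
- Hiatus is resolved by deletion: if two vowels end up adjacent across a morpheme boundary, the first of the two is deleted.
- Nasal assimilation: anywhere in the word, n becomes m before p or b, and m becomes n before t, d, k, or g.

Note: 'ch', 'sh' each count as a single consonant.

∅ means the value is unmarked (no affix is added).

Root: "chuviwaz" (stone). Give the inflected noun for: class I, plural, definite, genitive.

Attach definiteness definite -wa → chuviwazwa.
number = plural: zero marking, form stays chuviwazwa.
Attach noun class class I -eb → chuviwazwaeb.
Attach case genitive -pa → chuviwazwaebpa.
Apply vowel deletion: chuviwazwaebpa → chuviwazwebpa.
Nasal assimilation: no change.

chuviwazwebpa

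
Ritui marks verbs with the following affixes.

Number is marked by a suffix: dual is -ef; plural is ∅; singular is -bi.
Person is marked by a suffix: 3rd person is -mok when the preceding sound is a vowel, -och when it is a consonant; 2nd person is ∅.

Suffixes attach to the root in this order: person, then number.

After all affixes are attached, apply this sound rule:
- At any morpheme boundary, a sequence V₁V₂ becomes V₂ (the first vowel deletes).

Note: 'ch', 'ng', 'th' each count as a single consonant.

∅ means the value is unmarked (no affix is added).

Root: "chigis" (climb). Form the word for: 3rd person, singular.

chigisochbi

Attach person 3rd person -och (after consonant 's') → chigisoch.
Attach number singular -bi → chigisochbi.
Vowel deletion: no change.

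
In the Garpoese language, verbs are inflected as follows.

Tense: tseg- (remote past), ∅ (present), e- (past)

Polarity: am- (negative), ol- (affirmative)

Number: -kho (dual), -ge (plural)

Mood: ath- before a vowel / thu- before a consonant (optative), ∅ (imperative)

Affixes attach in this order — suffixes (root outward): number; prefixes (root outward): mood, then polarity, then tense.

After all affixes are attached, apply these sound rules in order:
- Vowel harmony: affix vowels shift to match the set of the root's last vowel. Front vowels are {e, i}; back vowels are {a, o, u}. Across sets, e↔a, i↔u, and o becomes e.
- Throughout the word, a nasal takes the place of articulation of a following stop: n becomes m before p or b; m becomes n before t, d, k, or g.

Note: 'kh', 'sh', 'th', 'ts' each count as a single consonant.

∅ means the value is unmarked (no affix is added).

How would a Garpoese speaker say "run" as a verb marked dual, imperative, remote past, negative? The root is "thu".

tsagamthukho

mood = imperative: zero marking, form stays thu.
Attach polarity negative am- → amthu.
Attach tense remote past tseg- → tsegamthu.
Attach number dual -kho → tsegamthukho.
Apply vowel harmony: tsegamthukho → tsagamthukho.
Nasal assimilation: no change.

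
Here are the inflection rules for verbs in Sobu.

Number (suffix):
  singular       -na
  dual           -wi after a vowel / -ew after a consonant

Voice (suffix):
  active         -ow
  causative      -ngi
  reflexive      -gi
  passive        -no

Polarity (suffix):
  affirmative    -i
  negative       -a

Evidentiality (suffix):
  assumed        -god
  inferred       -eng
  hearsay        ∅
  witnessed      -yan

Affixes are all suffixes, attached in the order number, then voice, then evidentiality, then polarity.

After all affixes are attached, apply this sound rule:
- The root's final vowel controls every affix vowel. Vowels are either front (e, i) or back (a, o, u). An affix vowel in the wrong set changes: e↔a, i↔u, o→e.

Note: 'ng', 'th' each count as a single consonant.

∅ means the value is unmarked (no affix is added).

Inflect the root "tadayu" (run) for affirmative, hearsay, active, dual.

Attach number dual -wi (after vowel 'u') → tadayuwi.
Attach voice active -ow → tadayuwiow.
evidentiality = hearsay: zero marking, form stays tadayuwiow.
Attach polarity affirmative -i → tadayuwiowi.
Apply vowel harmony: tadayuwiowi → tadayuwuowu.

tadayuwuowu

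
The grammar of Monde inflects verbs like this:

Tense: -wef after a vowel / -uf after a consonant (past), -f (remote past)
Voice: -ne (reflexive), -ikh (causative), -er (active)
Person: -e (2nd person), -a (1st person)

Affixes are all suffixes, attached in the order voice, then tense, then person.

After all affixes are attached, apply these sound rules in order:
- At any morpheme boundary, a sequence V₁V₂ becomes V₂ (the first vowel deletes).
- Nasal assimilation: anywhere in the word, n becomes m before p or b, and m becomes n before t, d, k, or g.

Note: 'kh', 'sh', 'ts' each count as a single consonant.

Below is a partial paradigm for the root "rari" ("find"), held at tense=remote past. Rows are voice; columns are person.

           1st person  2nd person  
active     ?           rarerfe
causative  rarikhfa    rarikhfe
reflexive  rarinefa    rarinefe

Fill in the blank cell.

rarerfa

Attach voice active -er → rarier.
Attach tense remote past -f → rarierf.
Attach person 1st person -a → rarierfa.
Apply vowel deletion: rarierfa → rarerfa.
Nasal assimilation: no change.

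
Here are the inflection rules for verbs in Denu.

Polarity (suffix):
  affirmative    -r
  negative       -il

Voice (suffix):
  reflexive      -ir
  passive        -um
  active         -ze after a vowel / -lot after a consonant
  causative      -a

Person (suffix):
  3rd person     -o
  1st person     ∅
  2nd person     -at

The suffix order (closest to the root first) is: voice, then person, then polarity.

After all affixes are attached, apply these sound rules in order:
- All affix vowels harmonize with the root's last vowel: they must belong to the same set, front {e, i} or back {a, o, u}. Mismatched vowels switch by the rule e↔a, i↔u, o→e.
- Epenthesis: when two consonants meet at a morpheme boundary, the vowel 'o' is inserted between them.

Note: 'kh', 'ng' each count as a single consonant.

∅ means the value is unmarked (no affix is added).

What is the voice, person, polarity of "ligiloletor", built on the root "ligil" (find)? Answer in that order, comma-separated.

Segment: ligil-lot-r.
voice: -ze/lot → active.
person: ∅ → 1st person.
polarity: -r → affirmative.

active, 1st person, affirmative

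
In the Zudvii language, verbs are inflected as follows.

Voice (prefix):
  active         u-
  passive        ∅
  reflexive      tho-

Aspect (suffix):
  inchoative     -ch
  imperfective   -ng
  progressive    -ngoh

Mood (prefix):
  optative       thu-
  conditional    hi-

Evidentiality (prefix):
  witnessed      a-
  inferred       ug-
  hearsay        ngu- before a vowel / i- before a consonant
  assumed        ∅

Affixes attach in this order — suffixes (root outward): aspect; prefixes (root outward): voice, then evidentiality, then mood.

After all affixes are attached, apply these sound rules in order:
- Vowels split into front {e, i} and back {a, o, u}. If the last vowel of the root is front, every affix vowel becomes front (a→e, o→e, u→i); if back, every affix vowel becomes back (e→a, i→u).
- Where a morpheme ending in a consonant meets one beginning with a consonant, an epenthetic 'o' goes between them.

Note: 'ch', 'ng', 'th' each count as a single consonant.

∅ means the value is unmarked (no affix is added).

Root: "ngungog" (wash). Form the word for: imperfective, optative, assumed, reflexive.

Attach aspect imperfective -ng → ngungogng.
Attach voice reflexive tho- → thongungogng.
evidentiality = assumed: zero marking, form stays thongungogng.
Attach mood optative thu- → thuthongungogng.
Vowel harmony: no change.
Apply epenthesis: thuthongungogng → thuthongungogong.

thuthongungogong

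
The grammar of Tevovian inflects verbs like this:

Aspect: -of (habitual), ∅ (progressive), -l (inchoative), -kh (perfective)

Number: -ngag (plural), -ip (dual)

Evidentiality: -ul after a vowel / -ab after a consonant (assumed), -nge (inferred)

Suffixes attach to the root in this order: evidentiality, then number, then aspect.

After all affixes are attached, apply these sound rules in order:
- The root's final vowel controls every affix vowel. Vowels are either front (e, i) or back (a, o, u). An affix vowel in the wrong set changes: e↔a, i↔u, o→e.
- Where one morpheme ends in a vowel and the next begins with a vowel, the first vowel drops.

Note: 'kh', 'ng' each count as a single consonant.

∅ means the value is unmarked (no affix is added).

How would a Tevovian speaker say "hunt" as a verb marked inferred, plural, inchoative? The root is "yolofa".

yolofangangagl

Attach evidentiality inferred -nge → yolofange.
Attach number plural -ngag → yolofangengag.
Attach aspect inchoative -l → yolofangengagl.
Apply vowel harmony: yolofangengagl → yolofangangagl.
Vowel deletion: no change.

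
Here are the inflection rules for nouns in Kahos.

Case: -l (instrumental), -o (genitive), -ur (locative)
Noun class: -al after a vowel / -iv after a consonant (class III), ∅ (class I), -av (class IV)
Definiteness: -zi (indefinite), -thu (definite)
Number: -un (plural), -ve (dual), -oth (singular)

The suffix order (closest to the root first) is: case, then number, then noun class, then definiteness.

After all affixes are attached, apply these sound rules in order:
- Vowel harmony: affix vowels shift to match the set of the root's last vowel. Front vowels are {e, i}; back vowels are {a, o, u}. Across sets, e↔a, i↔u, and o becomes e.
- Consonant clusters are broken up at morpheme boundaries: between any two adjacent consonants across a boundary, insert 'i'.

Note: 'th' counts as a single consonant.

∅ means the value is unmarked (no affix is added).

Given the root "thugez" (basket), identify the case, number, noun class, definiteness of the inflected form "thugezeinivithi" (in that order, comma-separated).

Segment: thugez-o-un-iv-thu.
case: -o → genitive.
number: -un → plural.
noun class: -al/iv → class III.
definiteness: -thu → definite.

genitive, plural, class III, definite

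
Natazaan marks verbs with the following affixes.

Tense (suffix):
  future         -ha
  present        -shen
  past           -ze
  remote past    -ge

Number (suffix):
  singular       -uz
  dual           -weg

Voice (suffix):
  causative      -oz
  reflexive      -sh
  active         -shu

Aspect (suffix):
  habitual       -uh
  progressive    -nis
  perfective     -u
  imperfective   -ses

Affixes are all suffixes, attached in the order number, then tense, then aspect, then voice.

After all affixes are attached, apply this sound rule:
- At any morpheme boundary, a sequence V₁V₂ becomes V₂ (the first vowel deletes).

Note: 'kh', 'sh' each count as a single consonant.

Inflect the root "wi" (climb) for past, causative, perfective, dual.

wiwegzoz

Attach number dual -weg → wiweg.
Attach tense past -ze → wiwegze.
Attach aspect perfective -u → wiwegzeu.
Attach voice causative -oz → wiwegzeuoz.
Apply vowel deletion: wiwegzeuoz → wiwegzoz.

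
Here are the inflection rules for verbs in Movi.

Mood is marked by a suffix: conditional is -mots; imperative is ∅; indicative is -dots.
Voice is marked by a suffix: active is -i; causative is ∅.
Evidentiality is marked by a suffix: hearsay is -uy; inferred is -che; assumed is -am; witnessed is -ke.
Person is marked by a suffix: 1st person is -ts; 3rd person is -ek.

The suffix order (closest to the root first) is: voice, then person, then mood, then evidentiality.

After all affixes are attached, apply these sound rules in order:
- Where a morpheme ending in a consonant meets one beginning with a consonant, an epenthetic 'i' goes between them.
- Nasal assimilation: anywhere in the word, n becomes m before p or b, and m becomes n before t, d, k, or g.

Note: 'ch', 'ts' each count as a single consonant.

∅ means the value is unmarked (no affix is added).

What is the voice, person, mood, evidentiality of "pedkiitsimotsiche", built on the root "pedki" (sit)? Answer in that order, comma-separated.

Segment: pedki-i-ts-mots-che.
voice: -i → active.
person: -ts → 1st person.
mood: -mots → conditional.
evidentiality: -che → inferred.

active, 1st person, conditional, inferred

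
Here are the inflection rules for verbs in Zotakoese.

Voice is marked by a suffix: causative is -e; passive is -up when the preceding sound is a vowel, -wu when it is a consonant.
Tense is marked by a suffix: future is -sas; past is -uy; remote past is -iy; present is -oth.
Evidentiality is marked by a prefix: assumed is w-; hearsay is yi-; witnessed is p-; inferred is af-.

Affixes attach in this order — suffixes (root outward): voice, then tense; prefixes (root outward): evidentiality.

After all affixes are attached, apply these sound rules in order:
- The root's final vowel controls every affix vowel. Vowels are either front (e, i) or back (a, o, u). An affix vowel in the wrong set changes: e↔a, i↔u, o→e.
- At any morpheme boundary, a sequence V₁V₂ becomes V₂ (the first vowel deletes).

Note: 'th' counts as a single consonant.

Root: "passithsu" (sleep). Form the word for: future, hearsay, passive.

yupassithsupsas

Attach evidentiality hearsay yi- → yipassithsu.
Attach voice passive -up (after vowel 'u') → yipassithsuup.
Attach tense future -sas → yipassithsuupsas.
Apply vowel harmony: yipassithsuupsas → yupassithsuupsas.
Apply vowel deletion: yupassithsuupsas → yupassithsupsas.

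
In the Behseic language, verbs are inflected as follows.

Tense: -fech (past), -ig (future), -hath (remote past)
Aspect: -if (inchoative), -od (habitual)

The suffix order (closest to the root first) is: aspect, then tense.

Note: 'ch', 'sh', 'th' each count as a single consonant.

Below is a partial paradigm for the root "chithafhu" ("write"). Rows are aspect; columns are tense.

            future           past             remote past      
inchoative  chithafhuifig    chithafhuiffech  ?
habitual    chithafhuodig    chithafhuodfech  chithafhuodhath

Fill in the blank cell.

chithafhuifhath

Attach aspect inchoative -if → chithafhuif.
Attach tense remote past -hath → chithafhuifhath.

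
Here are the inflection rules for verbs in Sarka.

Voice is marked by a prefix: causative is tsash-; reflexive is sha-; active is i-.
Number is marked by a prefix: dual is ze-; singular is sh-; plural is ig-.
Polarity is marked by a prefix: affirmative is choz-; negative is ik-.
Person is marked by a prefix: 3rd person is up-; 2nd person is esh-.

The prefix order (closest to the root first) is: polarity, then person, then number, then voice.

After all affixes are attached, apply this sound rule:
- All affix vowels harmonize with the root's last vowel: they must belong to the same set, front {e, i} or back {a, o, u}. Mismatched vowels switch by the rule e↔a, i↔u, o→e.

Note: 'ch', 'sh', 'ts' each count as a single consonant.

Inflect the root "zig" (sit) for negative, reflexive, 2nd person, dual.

shezeeshikzig

Attach polarity negative ik- → ikzig.
Attach person 2nd person esh- → eshikzig.
Attach number dual ze- → zeeshikzig.
Attach voice reflexive sha- → shazeeshikzig.
Apply vowel harmony: shazeeshikzig → shezeeshikzig.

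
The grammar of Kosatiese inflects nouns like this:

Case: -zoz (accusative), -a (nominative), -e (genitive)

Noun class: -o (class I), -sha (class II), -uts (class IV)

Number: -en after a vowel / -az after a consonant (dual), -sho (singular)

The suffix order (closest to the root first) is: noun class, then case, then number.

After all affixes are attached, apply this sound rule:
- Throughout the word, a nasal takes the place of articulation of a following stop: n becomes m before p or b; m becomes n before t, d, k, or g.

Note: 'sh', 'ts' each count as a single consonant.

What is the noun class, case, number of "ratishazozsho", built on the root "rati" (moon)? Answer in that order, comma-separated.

Segment: rati-sha-zoz-sho.
noun class: -sha → class II.
case: -zoz → accusative.
number: -sho → singular.

class II, accusative, singular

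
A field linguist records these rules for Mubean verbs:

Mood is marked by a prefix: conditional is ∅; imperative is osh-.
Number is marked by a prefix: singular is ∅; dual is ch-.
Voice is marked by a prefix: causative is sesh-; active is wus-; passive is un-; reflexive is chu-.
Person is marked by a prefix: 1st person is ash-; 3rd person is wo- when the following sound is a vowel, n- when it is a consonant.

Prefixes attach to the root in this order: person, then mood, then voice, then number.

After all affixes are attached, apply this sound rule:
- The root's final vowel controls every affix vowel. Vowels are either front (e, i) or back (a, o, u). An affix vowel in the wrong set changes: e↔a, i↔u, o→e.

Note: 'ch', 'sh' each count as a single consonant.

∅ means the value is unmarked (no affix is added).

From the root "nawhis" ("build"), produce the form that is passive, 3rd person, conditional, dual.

chinnnawhis

Attach person 3rd person n- (before consonant 'n') → nnawhis.
mood = conditional: zero marking, form stays nnawhis.
Attach voice passive un- → unnnawhis.
Attach number dual ch- → chunnnawhis.
Apply vowel harmony: chunnnawhis → chinnnawhis.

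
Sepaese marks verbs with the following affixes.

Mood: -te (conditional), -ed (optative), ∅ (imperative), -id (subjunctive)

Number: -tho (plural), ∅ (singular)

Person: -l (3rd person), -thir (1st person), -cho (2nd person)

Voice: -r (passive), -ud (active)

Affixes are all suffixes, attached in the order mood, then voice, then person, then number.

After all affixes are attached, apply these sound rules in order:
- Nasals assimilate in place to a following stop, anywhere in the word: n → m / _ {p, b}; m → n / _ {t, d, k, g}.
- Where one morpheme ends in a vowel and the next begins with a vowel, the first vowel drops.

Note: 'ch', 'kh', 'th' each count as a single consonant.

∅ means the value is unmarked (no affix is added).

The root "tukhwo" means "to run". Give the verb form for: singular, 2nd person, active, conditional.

Attach mood conditional -te → tukhwote.
Attach voice active -ud → tukhwoteud.
Attach person 2nd person -cho → tukhwoteudcho.
number = singular: zero marking, form stays tukhwoteudcho.
Nasal assimilation: no change.
Apply vowel deletion: tukhwoteudcho → tukhwotudcho.

tukhwotudcho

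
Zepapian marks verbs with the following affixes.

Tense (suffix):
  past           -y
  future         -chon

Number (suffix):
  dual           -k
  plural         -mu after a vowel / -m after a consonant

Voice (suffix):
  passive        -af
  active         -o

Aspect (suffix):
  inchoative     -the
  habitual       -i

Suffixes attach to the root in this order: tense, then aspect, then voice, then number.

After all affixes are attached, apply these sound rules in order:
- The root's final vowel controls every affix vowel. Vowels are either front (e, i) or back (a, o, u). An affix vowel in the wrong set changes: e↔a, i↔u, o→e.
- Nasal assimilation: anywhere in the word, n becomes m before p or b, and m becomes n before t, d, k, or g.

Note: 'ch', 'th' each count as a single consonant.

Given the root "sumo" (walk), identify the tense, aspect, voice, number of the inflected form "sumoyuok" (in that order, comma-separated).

Segment: sumo-y-i-o-k.
tense: -y → past.
aspect: -i → habitual.
voice: -o → active.
number: -k → dual.

past, habitual, active, dual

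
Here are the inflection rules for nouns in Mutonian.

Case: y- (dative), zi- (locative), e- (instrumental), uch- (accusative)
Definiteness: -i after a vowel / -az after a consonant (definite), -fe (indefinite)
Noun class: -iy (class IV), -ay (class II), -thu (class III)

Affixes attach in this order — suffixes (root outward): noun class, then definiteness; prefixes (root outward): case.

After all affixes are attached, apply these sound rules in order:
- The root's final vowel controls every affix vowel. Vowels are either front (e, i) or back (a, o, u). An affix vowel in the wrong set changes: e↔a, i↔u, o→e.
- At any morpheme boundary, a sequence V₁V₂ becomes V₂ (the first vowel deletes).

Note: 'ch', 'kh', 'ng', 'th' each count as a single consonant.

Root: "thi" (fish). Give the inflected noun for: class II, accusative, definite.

Attach noun class class II -ay → thiay.
Attach definiteness definite -az (after consonant 'y') → thiayaz.
Attach case accusative uch- → uchthiayaz.
Apply vowel harmony: uchthiayaz → ichthieyez.
Apply vowel deletion: ichthieyez → ichtheyez.

ichtheyez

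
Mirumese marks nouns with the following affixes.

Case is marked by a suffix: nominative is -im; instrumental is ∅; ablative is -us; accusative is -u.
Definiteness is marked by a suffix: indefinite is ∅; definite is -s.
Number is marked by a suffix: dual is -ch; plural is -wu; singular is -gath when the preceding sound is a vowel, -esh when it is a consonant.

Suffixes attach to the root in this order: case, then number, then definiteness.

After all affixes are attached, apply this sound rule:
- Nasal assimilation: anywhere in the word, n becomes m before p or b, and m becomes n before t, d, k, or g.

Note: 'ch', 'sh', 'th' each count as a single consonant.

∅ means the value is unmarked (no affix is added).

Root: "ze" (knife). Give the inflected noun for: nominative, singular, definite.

Attach case nominative -im → zeim.
Attach number singular -esh (after consonant 'm') → zeimesh.
Attach definiteness definite -s → zeimeshs.
Nasal assimilation: no change.

zeimeshs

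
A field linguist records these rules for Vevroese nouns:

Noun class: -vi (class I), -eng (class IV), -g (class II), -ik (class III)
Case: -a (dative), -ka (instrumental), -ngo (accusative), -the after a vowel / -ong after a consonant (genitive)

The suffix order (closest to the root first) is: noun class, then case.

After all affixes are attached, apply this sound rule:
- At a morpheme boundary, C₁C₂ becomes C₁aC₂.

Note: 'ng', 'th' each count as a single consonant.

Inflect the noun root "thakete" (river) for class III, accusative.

thaketeikango

Attach noun class class III -ik → thaketeik.
Attach case accusative -ngo → thaketeikngo.
Apply epenthesis: thaketeikngo → thaketeikango.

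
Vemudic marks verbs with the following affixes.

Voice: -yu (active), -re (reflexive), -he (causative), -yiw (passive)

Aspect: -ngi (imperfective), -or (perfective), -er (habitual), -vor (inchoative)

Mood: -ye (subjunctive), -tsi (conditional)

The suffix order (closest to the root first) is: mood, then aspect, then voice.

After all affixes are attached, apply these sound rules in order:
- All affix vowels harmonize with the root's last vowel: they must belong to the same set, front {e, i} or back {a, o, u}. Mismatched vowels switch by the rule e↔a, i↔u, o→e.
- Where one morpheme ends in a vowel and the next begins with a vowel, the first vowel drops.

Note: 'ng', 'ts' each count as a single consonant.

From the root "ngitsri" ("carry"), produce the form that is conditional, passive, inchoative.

Attach mood conditional -tsi → ngitsritsi.
Attach aspect inchoative -vor → ngitsritsivor.
Attach voice passive -yiw → ngitsritsivoryiw.
Apply vowel harmony: ngitsritsivoryiw → ngitsritsiveryiw.
Vowel deletion: no change.

ngitsritsiveryiw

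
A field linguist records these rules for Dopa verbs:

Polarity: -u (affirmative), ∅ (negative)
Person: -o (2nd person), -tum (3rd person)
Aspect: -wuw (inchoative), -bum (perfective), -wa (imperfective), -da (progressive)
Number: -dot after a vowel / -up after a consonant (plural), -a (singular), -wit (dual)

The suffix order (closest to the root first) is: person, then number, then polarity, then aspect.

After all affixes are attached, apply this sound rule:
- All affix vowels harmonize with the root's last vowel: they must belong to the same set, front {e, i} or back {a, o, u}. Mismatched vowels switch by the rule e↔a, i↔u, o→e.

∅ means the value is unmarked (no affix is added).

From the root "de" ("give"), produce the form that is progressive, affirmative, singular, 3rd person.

Attach person 3rd person -tum → detum.
Attach number singular -a → detuma.
Attach polarity affirmative -u → detumau.
Attach aspect progressive -da → detumauda.
Apply vowel harmony: detumauda → detimeide.

detimeide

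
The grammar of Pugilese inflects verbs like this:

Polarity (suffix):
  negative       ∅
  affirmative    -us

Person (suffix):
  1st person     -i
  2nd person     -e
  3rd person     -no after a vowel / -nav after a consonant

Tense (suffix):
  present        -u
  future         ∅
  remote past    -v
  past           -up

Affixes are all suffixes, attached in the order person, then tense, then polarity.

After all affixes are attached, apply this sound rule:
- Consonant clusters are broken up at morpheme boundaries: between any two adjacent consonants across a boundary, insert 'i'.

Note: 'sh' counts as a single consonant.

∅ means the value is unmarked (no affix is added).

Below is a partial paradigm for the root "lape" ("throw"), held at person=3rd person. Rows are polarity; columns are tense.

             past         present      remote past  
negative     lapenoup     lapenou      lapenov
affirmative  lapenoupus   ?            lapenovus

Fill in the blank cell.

lapenouus

Attach person 3rd person -no (after vowel 'e') → lapeno.
Attach tense present -u → lapenou.
Attach polarity affirmative -us → lapenouus.
Epenthesis: no change.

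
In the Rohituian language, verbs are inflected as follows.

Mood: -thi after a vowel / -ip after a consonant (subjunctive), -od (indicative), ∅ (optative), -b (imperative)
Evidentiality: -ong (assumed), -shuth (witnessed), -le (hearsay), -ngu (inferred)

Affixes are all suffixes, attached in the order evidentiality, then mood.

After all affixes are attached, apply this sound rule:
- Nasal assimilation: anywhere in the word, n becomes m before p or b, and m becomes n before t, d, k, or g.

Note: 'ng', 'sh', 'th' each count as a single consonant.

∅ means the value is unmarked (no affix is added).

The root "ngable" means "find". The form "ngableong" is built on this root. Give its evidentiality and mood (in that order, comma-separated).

assumed, optative

Segment: ngable-ong.
evidentiality: -ong → assumed.
mood: ∅ → optative.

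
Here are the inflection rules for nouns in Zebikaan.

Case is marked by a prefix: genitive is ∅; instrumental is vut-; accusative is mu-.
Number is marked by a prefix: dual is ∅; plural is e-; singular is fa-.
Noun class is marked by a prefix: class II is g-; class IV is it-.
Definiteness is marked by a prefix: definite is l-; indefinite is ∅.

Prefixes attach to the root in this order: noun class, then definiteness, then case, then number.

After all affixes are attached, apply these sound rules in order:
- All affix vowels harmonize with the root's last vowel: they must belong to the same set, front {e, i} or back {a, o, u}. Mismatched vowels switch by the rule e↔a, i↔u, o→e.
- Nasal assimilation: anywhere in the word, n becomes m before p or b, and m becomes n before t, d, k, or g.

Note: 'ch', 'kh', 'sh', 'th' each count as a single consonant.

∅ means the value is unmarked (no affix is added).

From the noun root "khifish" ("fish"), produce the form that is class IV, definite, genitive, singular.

Attach noun class class IV it- → itkhifish.
Attach definiteness definite l- → litkhifish.
case = genitive: zero marking, form stays litkhifish.
Attach number singular fa- → falitkhifish.
Apply vowel harmony: falitkhifish → felitkhifish.
Nasal assimilation: no change.

felitkhifish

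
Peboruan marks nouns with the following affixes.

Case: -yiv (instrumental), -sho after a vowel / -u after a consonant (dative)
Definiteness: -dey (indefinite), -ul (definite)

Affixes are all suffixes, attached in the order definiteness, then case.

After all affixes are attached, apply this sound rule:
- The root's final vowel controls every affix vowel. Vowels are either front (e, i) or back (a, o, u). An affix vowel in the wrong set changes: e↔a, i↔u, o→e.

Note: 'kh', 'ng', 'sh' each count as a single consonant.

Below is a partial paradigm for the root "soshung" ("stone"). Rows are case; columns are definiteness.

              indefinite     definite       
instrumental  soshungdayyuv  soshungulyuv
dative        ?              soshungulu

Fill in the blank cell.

Attach definiteness indefinite -dey → soshungdey.
Attach case dative -u (after consonant 'y') → soshungdeyu.
Apply vowel harmony: soshungdeyu → soshungdayu.

soshungdayu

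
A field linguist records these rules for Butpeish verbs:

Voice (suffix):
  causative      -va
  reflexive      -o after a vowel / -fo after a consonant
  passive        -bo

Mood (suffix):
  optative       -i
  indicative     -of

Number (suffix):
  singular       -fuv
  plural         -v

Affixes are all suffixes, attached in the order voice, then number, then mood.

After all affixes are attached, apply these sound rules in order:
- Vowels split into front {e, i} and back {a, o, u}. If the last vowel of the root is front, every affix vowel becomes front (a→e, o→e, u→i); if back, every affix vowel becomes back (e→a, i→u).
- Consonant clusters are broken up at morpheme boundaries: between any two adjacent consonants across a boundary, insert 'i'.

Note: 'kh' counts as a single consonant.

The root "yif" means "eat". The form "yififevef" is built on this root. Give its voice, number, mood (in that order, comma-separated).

Segment: yif-fo-v-of.
voice: -o/fo → reflexive.
number: -v → plural.
mood: -of → indicative.

reflexive, plural, indicative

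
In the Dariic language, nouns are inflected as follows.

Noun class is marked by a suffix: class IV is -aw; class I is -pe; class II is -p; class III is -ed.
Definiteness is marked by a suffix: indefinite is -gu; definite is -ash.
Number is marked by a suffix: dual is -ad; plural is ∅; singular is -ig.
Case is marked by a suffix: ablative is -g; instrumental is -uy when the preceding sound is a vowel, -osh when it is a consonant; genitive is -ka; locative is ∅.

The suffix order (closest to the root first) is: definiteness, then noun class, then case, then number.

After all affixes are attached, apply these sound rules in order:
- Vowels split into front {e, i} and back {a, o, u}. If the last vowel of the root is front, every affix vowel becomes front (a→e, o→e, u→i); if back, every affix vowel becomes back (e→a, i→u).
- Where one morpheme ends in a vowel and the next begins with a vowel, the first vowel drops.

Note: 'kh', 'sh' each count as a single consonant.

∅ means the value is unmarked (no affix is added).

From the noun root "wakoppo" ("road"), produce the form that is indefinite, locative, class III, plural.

Attach definiteness indefinite -gu → wakoppogu.
Attach noun class class III -ed → wakoppogued.
case = locative: zero marking, form stays wakoppogued.
number = plural: zero marking, form stays wakoppogued.
Apply vowel harmony: wakoppogued → wakoppoguad.
Apply vowel deletion: wakoppoguad → wakoppogad.

wakoppogad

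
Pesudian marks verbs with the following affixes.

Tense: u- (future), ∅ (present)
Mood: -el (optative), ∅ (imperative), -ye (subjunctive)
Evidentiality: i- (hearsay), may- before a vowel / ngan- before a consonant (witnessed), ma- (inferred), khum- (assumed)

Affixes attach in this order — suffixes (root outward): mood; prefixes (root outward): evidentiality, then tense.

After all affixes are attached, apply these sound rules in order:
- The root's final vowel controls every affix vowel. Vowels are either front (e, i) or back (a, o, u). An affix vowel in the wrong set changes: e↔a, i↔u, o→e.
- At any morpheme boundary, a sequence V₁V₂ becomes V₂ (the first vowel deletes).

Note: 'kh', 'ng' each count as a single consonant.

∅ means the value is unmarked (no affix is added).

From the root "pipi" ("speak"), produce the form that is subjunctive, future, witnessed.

Attach mood subjunctive -ye → pipiye.
Attach evidentiality witnessed ngan- (before consonant 'p') → nganpipiye.
Attach tense future u- → unganpipiye.
Apply vowel harmony: unganpipiye → ingenpipiye.
Vowel deletion: no change.

ingenpipiye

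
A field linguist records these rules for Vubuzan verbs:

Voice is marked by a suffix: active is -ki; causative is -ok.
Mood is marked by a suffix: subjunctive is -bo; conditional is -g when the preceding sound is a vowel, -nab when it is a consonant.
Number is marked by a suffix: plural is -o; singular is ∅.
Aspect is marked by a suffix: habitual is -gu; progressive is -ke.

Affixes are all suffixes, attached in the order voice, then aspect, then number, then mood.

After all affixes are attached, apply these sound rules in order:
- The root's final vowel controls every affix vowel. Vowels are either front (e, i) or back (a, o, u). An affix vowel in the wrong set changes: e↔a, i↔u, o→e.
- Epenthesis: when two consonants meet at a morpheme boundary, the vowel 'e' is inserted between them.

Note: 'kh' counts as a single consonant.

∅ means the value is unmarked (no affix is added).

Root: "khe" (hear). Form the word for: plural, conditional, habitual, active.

khekigieg

Attach voice active -ki → kheki.
Attach aspect habitual -gu → khekigu.
Attach number plural -o → khekiguo.
Attach mood conditional -g (after vowel 'o') → khekiguog.
Apply vowel harmony: khekiguog → khekigieg.
Epenthesis: no change.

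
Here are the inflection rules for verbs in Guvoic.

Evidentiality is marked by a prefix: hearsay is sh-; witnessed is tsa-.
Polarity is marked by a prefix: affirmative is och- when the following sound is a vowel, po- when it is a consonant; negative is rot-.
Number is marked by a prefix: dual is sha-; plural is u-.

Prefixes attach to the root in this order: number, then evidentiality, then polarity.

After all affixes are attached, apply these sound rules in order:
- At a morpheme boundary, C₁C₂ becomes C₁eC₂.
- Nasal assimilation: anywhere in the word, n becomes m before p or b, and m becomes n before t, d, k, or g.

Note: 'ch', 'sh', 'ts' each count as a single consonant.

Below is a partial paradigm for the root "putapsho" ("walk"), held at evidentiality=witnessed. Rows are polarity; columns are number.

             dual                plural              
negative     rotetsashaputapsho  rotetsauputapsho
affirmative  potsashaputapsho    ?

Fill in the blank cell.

potsauputapsho

Attach number plural u- → uputapsho.
Attach evidentiality witnessed tsa- → tsauputapsho.
Attach polarity affirmative po- (before consonant 'ts') → potsauputapsho.
Epenthesis: no change.
Nasal assimilation: no change.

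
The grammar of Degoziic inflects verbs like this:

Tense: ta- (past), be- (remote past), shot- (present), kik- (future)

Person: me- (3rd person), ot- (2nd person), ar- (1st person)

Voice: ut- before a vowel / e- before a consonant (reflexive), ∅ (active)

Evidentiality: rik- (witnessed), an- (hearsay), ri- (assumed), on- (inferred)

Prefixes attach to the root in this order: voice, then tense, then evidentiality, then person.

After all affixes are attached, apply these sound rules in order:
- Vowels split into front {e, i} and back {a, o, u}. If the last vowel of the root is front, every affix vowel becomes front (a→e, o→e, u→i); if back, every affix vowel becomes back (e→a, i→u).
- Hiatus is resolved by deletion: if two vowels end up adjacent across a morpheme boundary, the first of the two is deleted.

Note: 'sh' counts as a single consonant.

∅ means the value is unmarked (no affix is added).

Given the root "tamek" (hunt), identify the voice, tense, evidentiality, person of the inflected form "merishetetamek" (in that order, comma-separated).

Segment: me-ri-shot-e-tamek.
voice: ut/e- → reflexive.
tense: shot- → present.
evidentiality: ri- → assumed.
person: me- → 3rd person.

reflexive, present, assumed, 3rd person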